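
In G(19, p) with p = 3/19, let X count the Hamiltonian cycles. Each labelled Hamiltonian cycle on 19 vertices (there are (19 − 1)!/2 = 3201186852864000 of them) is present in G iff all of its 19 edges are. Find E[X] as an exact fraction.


K_19 has (19 − 1)!/2 = 3201186852864000 labelled Hamiltonian cycles.
For each such Hamiltonian cycle H, let X_H = 1 if all 19 edges of H are present in G. Then P[X_H = 1] = p^{19} = (3/19)^{19} = 1162261467/1978419655660313589123979.
Summing the indicators: E[X] = Σ_H E[X_H] = 3201186852864000 · p^{19} = 3201186852864000 · 1162261467/1978419655660313589123979 = 3720616127750825791488000/1978419655660313589123979.
Numerically: E[X] ≈ 1.8806.

E[X] = 3201186852864000 · (3/19)^{19} = 3720616127750825791488000/1978419655660313589123979 ≈ 1.8806.


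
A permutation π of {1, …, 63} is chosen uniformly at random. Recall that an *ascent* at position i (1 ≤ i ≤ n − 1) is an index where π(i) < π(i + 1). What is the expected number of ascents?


Write X = Σ X_I over i = 1, …, 62, with X_I the indicator of one ascent.
There are 62 indicators.
For each fixed i, the pair (π(i), π(i+1)) is a uniformly random ordered pair of distinct values from {1, …, 63}; by symmetry P[π(i) < π(i+1)] = 1/2.
By linearity: E[X] = 62 · (1/2) = (63 − 1) · (1/2) = 31 ≈ 31.000000.

E[X] = 31 = 31.000000.


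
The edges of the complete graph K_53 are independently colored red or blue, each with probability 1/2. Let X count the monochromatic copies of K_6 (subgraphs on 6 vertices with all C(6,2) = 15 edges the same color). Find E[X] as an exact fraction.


Let X = Σ_S X_S over the C(53, 6) = 22957480 subsets S of size 6, where X_S = 1 if the K_6 on S is monochromatic.
For a fixed S, the K_6 on S has C(6, 2) = 15 edges. P[all 15 edges red] = (1/2)^15, and likewise for blue, so P[monochromatic] = 2·(1/2)^15 = 2^{1 − 15} = 1/16384.
By linearity of expectation: E[X] = C(53, 6) · 2^{1 − 15} = 22957480 · 1/16384 = 2869685/2048.
Numerically: E[X] ≈ 1401.213.

E[X] = C(53,6)·2^(1−C(6,2)) = 2869685/2048 ≈ 1401.213.


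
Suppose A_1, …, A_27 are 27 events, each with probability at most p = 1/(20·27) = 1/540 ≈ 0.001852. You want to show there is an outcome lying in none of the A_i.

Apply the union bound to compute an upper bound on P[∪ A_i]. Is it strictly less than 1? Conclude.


Union bound: P[∪_{i=1}^{27} A_i] ≤ Σ_i P[A_i] ≤ 27·p = 27·(1/540) = 1/20.
Numerically: 1/20 ≈ 0.050000.
Is 1/20 < 1? YES.
Since P[∪ A_i] ≤ 1/20 < 1, the complement has P[∩ A_i^c] ≥ 1 − 1/20 = 19/20 > 0, so some outcome avoids every A_i.

27·p = 1/20 ≈ 0.050000; existence CERTIFIED by the union bound.


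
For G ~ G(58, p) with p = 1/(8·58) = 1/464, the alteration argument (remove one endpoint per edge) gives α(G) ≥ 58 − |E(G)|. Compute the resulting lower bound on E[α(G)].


E[|E(G)|] = C(58, 2)·p = 1653 · (1/464) = 57/16.
E[α(G)] ≥ n − E[|E(G)|] = 58 − 57/16 = 871/16.
Numerically: ≈ 54.437500.
(This is only a lower bound; the true E[α(G)] may be larger.)

E[α(G)] ≥ 871/16 ≈ 54.437500.


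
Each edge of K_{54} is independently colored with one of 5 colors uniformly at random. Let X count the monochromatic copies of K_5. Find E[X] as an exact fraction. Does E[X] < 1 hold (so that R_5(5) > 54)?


E[X] = C(54, 5) · 5^{1 − 10} = 3162510 · 5^{−9} = 3162510/1953125.
As a reduced fraction: E[X] = 632502/390625 ≈ 1.6192.
Is E[X] < 1? NO.
Since E[X] ≥ 1, the first-moment bound is inconclusive at n = 54; it does NOT by itself certify R_5(5) > 54.

E[X] = 632502/390625 ≈ 1.6192; E[X] ≥ 1; first-moment method inconclusive here.


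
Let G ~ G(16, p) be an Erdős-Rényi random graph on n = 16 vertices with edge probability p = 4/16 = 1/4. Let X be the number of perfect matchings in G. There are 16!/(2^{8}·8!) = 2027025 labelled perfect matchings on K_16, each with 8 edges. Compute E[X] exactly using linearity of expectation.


K_16 has 16!/(2^{8}·8!) = 2027025 labelled perfect matchings.
For each such perfect matching H, let X_H = 1 if all 8 edges of H are present in G. Then P[X_H = 1] = p^{8} = (1/4)^{8} = 1/65536.
By linearity: E[X] = Σ_H E[X_H] = 2027025 · p^{8} = 2027025 · 1/65536 = 2027025/65536.
Numerically: E[X] ≈ 30.93.

E[X] = 2027025 · (1/4)^{8} = 2027025/65536 ≈ 30.93.


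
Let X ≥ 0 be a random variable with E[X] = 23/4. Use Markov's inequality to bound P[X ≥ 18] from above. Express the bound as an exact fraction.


μ = E[X] = 23/4, a = 18.
Markov: P[X ≥ 18] ≤ μ/a = (23/4)/18 = 23/72.
Numerically: ≈ 0.319.
(Since a = 18 > μ = 5.750, the bound 23/72 is < 1 and informative.)

P[X ≥ 18] ≤ 23/72 ≈ 0.319.


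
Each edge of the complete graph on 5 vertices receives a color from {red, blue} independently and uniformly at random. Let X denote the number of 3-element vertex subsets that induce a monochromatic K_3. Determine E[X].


Let X = Σ_S X_S over the C(5, 3) = 10 subsets S of size 3, where X_S = 1 if the K_3 on S is monochromatic.
For a fixed S, the K_3 on S has C(3, 2) = 3 edges. P[all 3 edges red] = (1/2)^3, and likewise for blue, so P[monochromatic] = 2·(1/2)^3 = 2^{1 − 3} = 1/4.
Summing: E[X] = C(5, 3) · 2^{1 − 3} = 10 · 1/4 = 5/2.
Numerically: E[X] ≈ 2.50000.

E[X] = C(5,3)·2^(1−C(3,2)) = 5/2 ≈ 2.50000.


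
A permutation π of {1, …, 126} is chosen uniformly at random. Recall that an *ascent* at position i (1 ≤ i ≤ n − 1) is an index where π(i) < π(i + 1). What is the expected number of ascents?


Write X = Σ X_I over i = 1, …, 125, with X_I the indicator of one ascent.
There are 125 indicators.
For each fixed i, the pair (π(i), π(i+1)) is a uniformly random ordered pair of distinct values from {1, …, 126}; by symmetry P[π(i) < π(i+1)] = 1/2.
By linearity: E[X] = 125 · (1/2) = (126 − 1) · (1/2) = 125/2 ≈ 62.5000.

E[X] = 125/2 = 62.5000.


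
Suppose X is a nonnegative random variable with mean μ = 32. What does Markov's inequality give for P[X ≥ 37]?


μ = E[X] = 32, a = 37.
Markov: P[X ≥ 37] ≤ μ/a = (32)/37 = 32/37.
Numerically: ≈ 0.864865.
(Since a = 37 > μ = 32.000000, the bound 32/37 is < 1 and informative.)

P[X ≥ 37] ≤ 32/37 ≈ 0.864865.


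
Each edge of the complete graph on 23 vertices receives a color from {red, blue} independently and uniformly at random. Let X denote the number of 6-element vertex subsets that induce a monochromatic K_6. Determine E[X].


Let X = Σ_S X_S over the C(23, 6) = 100947 subsets S of size 6, where X_S = 1 if the K_6 on S is monochromatic.
For a fixed S, the K_6 on S has C(6, 2) = 15 edges. P[all 15 edges red] = (1/2)^15, and likewise for blue, so P[monochromatic] = 2·(1/2)^15 = 2^{1 − 15} = 1/16384.
By linearity: E[X] = C(23, 6) · 2^{1 − 15} = 100947 · 1/16384 = 100947/16384.
Numerically: E[X] ≈ 6.1613.

E[X] = C(23,6)·2^(1−C(6,2)) = 100947/16384 ≈ 6.1613.


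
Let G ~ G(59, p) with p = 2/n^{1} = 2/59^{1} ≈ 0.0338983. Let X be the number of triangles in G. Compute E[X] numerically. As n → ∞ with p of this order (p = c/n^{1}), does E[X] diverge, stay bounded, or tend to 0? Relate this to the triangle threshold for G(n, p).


Number of potential triangles: C(59, 3) = 32509.
Each occurs with probability p³ ≈ (0.0338983)³ ≈ 3.89523759e-05.
By linearity: E[X] = C(59, 3)·p³ ≈ 32509 · 3.89523759e-05 ≈ 1.266303.
Here α = 1, so p = 2/n is exactly at the triangle threshold p ~ 1/n. Asymptotically E[X] → c³/6 = 2³/6 = 4/3 ≈ 1.333333, a bounded constant. In this regime the triangle count is asymptotically Poisson(c³/6).

E[X] ≈ 1.266303; in regime p = Θ(1/n^{1}) E[X] stays bounded (at the triangle threshold p ~ 1/n).


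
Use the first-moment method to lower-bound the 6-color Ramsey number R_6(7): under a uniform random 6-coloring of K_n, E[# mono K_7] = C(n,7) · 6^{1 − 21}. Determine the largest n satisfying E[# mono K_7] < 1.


We need C(n, 7) · 6^{1 − 21} < 1, i.e. C(n, 7) < 6^{21 − 1} = 3656158440062976.
Check values of n near the boundary:
  n = 563: C(563, 7) = 3426622515769596; 3426622515769596 < 3656158440062976? YES
  n = 564: C(564, 7) = 3469685994423792; 3469685994423792 < 3656158440062976? YES
  n = 565: C(565, 7) = 3513212521235560; 3513212521235560 < 3656158440062976? YES
  n = 566: C(566, 7) = 3557206237959440; 3557206237959440 < 3656158440062976? YES
  n = 567: C(567, 7) = 3601671315933933; 3601671315933933 < 3656158440062976? YES
  n = 568: C(568, 7) = 3646611956239704; 3646611956239704 < 3656158440062976? YES
  n = 569: C(569, 7) = 3692032389858348; 3692032389858348 < 3656158440062976? NO
  n = 570: C(570, 7) = 3737936877831720; 3737936877831720 < 3656158440062976? NO
  n = 571: C(571, 7) = 3784329711421830; 3784329711421830 < 3656158440062976? NO
The largest n with C(n, 7) < 3656158440062976 is n = 568 (where E[X] = 16882462760369/16926659444736 ≈ 0.9974). Hence R_6(7) > 568, i.e. R_6(7) ≥ 569.

Largest n = 568; hence R_6(7) > 568.


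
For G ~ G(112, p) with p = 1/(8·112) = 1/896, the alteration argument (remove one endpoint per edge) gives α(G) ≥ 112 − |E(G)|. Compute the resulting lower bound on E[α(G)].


E[|E(G)|] = C(112, 2)·p = 6216 · (1/896) = 111/16.
E[α(G)] ≥ n − E[|E(G)|] = 112 − 111/16 = 1681/16.
Numerically: ≈ 105.062.
(This is only a lower bound; the true E[α(G)] may be larger.)

E[α(G)] ≥ 1681/16 ≈ 105.062.


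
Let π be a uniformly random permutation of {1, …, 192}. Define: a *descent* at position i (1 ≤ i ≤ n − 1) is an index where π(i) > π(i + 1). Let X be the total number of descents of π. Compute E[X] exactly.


Write X = Σ X_I over i = 1, …, 191, with X_I the indicator of one descent.
There are 191 indicators.
For each fixed i, the pair (π(i), π(i+1)) is a uniformly random ordered pair of distinct values from {1, …, 192}; by symmetry P[π(i) > π(i+1)] = 1/2.
By linearity: E[X] = 191 · (1/2) = (192 − 1) · (1/2) = 191/2 ≈ 95.500.

E[X] = 191/2 = 95.500.


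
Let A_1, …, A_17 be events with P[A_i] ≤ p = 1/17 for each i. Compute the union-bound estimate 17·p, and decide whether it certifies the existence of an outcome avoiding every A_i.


Union bound: P[∪_{i=1}^{17} A_i] ≤ Σ_i P[A_i] ≤ 17·p = 17·(1/17) = 1.
Numerically: 1 ≈ 1.000.
Is 1 < 1? NO.
Since the bound 1 is ≥ 1, the union bound is uninformative here; it does NOT by itself certify existence.

17·p = 1 ≈ 1.000; existence NOT certified by the union bound.


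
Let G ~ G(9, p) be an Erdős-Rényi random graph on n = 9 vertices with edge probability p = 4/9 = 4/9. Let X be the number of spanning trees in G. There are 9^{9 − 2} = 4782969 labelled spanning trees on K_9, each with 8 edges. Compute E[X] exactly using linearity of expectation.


K_9 has 9^{9 − 2} = 4782969 labelled spanning trees.
For each such spanning tree H, let X_H = 1 if all 8 edges of H are present in G. Then P[X_H = 1] = p^{8} = (4/9)^{8} = 65536/43046721.
By linearity: E[X] = Σ_H E[X_H] = 4782969 · p^{8} = 4782969 · 65536/43046721 = 65536/9.
Numerically: E[X] ≈ 7282.

E[X] = 4782969 · (4/9)^{8} = 65536/9 ≈ 7282.


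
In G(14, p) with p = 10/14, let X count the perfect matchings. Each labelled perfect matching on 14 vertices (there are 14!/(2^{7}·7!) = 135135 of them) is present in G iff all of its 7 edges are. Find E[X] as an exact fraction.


K_14 has 14!/(2^{7}·7!) = 135135 labelled perfect matchings.
For each such perfect matching H, let X_H = 1 if all 7 edges of H are present in G. Then P[X_H = 1] = p^{7} = (5/7)^{7} = 78125/823543.
Summing the indicators: E[X] = Σ_H E[X_H] = 135135 · p^{7} = 135135 · 78125/823543 = 1508203125/117649.
Numerically: E[X] ≈ 12819.5.

E[X] = 135135 · (5/7)^{7} = 1508203125/117649 ≈ 12819.5.


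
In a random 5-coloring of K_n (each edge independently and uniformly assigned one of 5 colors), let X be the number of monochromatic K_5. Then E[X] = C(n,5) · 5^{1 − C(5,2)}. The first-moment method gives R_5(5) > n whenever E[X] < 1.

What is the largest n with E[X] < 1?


We need C(n, 5) · 5^{1 − 10} < 1, i.e. C(n, 5) < 5^{10 − 1} = 1953125.
Check values of n near the boundary:
  n = 46: C(46, 5) = 1370754; 1370754 < 1953125? YES
  n = 47: C(47, 5) = 1533939; 1533939 < 1953125? YES
  n = 48: C(48, 5) = 1712304; 1712304 < 1953125? YES
  n = 49: C(49, 5) = 1906884; 1906884 < 1953125? YES
  n = 50: C(50, 5) = 2118760; 2118760 < 1953125? NO
  n = 51: C(51, 5) = 2349060; 2349060 < 1953125? NO
The largest n with C(n, 5) < 1953125 is n = 49 (where E[X] = 1906884/1953125 ≈ 0.9763). Hence R_5(5) > 49, i.e. R_5(5) ≥ 50.

Largest n = 49; hence R_5(5) > 49.


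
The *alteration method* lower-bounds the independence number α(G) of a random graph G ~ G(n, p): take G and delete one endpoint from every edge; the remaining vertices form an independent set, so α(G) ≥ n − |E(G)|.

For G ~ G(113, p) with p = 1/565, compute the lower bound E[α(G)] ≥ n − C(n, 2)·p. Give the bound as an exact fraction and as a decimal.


E[|E(G)|] = C(113, 2)·p = 6328 · (1/565) = 56/5.
E[α(G)] ≥ n − E[|E(G)|] = 113 − 56/5 = 509/5.
Numerically: ≈ 101.800000.
(This is only a lower bound; the true E[α(G)] may be larger.)

E[α(G)] ≥ 509/5 ≈ 101.800000.


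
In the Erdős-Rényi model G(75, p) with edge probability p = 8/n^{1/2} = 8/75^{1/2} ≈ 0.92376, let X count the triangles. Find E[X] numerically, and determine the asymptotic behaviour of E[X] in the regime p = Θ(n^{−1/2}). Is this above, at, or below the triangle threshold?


Number of potential triangles: C(75, 3) = 67525.
Each occurs with probability p³ ≈ (0.92376)³ ≈ 7.8827557e-01.
By linearity: E[X] = C(75, 3)·p³ ≈ 67525 · 7.8827557e-01 ≈ 53228.30770.
Since α = 1/2 < 1, p = c/n^{1/2} ≫ 1/n is above the triangle threshold p ~ 1/n. Asymptotically E[X] ~ (c³/6)·n^{3(1−α)} = (8³/6)·n^{1.5} → ∞; triangles are abundant w.h.p.

E[X] ≈ 53228.30770; in regime p = Θ(1/n^{1/2}) E[X] diverges (above the triangle threshold p ~ 1/n).


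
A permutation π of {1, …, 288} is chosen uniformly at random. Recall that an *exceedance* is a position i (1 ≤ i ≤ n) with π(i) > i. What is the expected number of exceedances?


Write X = Σ_{i=1}^{288} X_i, where X_i = 1_{π(i) > i}.
For each fixed i, π(i) is uniform over {1, …, 288} (marginal of a uniform permutation), so P[π(i) > i] = (n − i)/n. Summing: Σ_{i=1}^{288} (n − i)/n = (0 + 1 + … + 287)/288 = 288(288 − 1)/(2·288) = (288 − 1)/2.
Hence E[X] = Σ_{i=1}^{288} (288 − i)/288 = 287/2 ≈ 143.50000.

E[X] = 287/2 = 143.50000.


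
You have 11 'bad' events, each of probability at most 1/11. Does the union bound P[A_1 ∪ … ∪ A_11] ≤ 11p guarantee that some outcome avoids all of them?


Union bound: P[∪_{i=1}^{11} A_i] ≤ Σ_i P[A_i] ≤ 11·p = 11·(1/11) = 1.
Numerically: 1 ≈ 1.0000000.
Is 1 < 1? NO.
Since the bound 1 is ≥ 1, the union bound is uninformative here; it does NOT by itself certify existence.

11·p = 1 ≈ 1.0000000; existence NOT certified by the union bound.


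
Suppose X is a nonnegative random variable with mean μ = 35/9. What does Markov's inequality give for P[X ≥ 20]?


μ = E[X] = 35/9, a = 20.
Markov: P[X ≥ 20] ≤ μ/a = (35/9)/20 = 7/36.
Numerically: ≈ 0.19444.
(Since a = 20 > μ = 3.88889, the bound 7/36 is < 1 and informative.)

P[X ≥ 20] ≤ 7/36 ≈ 0.19444.


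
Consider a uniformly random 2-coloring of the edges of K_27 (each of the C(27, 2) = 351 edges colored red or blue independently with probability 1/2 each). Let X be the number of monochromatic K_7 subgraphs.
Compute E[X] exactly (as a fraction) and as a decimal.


Let X = Σ_S X_S over the C(27, 7) = 888030 subsets S of size 7, where X_S = 1 if the K_7 on S is monochromatic.
For a fixed S, the K_7 on S has C(7, 2) = 21 edges. P[all 21 edges red] = (1/2)^21, and likewise for blue, so P[monochromatic] = 2·(1/2)^21 = 2^{1 − 21} = 1/1048576.
By linearity of expectation: E[X] = C(27, 7) · 2^{1 − 21} = 888030 · 1/1048576 = 444015/524288.
Numerically: E[X] ≈ 0.84689.

E[X] = C(27,7)·2^(1−C(7,2)) = 444015/524288 ≈ 0.84689.


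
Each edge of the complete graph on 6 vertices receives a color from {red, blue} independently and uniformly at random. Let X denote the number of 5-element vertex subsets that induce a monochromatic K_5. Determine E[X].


Let X = Σ_S X_S over the C(6, 5) = 6 subsets S of size 5, where X_S = 1 if the K_5 on S is monochromatic.
For a fixed S, the K_5 on S has C(5, 2) = 10 edges. P[all 10 edges red] = (1/2)^10, and likewise for blue, so P[monochromatic] = 2·(1/2)^10 = 2^{1 − 10} = 1/512.
By linearity: E[X] = C(6, 5) · 2^{1 − 10} = 6 · 1/512 = 3/256.
Numerically: E[X] ≈ 0.0117.

E[X] = C(6,5)·2^(1−C(5,2)) = 3/256 ≈ 0.0117.


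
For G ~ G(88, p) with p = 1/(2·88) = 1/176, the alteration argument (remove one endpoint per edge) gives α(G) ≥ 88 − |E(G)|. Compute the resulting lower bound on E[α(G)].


E[|E(G)|] = C(88, 2)·p = 3828 · (1/176) = 87/4.
E[α(G)] ≥ n − E[|E(G)|] = 88 − 87/4 = 265/4.
Numerically: ≈ 66.250.
(This is only a lower bound; the true E[α(G)] may be larger.)

E[α(G)] ≥ 265/4 ≈ 66.250.


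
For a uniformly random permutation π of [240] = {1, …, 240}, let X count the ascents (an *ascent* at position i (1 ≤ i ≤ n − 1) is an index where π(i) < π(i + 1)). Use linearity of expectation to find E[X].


Write X = Σ X_I over i = 1, …, 239, with X_I the indicator of one ascent.
There are 239 indicators.
For each fixed i, the pair (π(i), π(i+1)) is a uniformly random ordered pair of distinct values from {1, …, 240}; by symmetry P[π(i) < π(i+1)] = 1/2.
By linearity: E[X] = 239 · (1/2) = (240 − 1) · (1/2) = 239/2 ≈ 119.5000.

E[X] = 239/2 = 119.5000.


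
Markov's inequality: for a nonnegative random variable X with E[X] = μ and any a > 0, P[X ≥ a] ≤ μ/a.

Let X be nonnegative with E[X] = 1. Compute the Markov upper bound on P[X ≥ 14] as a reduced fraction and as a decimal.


μ = E[X] = 1, a = 14.
Markov: P[X ≥ 14] ≤ μ/a = (1)/14 = 1/14.
Numerically: ≈ 0.07143.
(Since a = 14 > μ = 1.00000, the bound 1/14 is < 1 and informative.)

P[X ≥ 14] ≤ 1/14 ≈ 0.07143.


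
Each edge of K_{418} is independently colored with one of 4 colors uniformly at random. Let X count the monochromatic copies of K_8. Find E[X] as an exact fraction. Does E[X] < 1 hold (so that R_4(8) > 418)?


E[X] = C(418, 8) · 4^{1 − 28} = 21608403021078588 · 4^{−27} = 21608403021078588/18014398509481984.
As a reduced fraction: E[X] = 5402100755269647/4503599627370496 ≈ 1.19951.
Is E[X] < 1? NO.
Since E[X] ≥ 1, the first-moment bound is inconclusive at n = 418; it does NOT by itself certify R_4(8) > 418.

E[X] = 5402100755269647/4503599627370496 ≈ 1.19951; E[X] ≥ 1; first-moment method inconclusive here.


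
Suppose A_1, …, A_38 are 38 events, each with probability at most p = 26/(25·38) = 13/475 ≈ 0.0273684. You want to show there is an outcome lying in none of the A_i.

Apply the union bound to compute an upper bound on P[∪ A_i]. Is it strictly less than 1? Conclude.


Union bound: P[∪_{i=1}^{38} A_i] ≤ Σ_i P[A_i] ≤ 38·p = 38·(13/475) = 26/25.
Numerically: 26/25 ≈ 1.0400000.
Is 26/25 < 1? NO.
Since the bound 26/25 is ≥ 1, the union bound is uninformative here; it does NOT by itself certify existence.

38·p = 26/25 ≈ 1.0400000; existence NOT certified by the union bound.


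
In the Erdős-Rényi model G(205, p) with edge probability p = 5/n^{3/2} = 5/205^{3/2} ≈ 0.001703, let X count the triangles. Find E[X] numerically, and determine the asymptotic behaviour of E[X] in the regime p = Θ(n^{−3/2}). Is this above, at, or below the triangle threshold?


Number of potential triangles: C(205, 3) = 1414910.
Each occurs with probability p³ ≈ (0.001703)³ ≈ 4.943308e-09.
By linearity: E[X] = C(205, 3)·p³ ≈ 1414910 · 4.943308e-09 ≈ 0.0070.
Since α = 3/2 > 1, p = c/n^{3/2} = o(1/n) is below the triangle threshold p ~ 1/n. Asymptotically E[X] ~ (c³/6)·n^{3(1−α)} = (5³/6)·n^{-1.5} → 0, so by Markov's inequality G has no triangles w.h.p.

E[X] ≈ 0.0070; in regime p = Θ(1/n^{3/2}) E[X] tends to 0 (below the triangle threshold p ~ 1/n).


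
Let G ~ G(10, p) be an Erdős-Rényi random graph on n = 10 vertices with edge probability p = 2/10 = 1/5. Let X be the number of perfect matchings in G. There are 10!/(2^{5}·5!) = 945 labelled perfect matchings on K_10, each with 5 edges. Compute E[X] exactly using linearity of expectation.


K_10 has 10!/(2^{5}·5!) = 945 labelled perfect matchings.
For each such perfect matching H, let X_H = 1 if all 5 edges of H are present in G. Then P[X_H = 1] = p^{5} = (1/5)^{5} = 1/3125.
By linearity of expectation: E[X] = Σ_H E[X_H] = 945 · p^{5} = 945 · 1/3125 = 189/625.
Numerically: E[X] ≈ 0.3024.

E[X] = 945 · (1/5)^{5} = 189/625 ≈ 0.3024.


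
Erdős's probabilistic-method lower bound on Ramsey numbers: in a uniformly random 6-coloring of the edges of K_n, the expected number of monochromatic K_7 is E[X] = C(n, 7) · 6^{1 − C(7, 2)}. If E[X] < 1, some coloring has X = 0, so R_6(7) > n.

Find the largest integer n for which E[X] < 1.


We need C(n, 7) · 6^{1 − 21} < 1, i.e. C(n, 7) < 6^{21 − 1} = 3656158440062976.
Check values of n near the boundary:
  n = 562: C(562, 7) = 3384017972944752; 3384017972944752 < 3656158440062976? YES
  n = 563: C(563, 7) = 3426622515769596; 3426622515769596 < 3656158440062976? YES
  n = 564: C(564, 7) = 3469685994423792; 3469685994423792 < 3656158440062976? YES
  n = 565: C(565, 7) = 3513212521235560; 3513212521235560 < 3656158440062976? YES
  n = 566: C(566, 7) = 3557206237959440; 3557206237959440 < 3656158440062976? YES
  n = 567: C(567, 7) = 3601671315933933; 3601671315933933 < 3656158440062976? YES
  n = 568: C(568, 7) = 3646611956239704; 3646611956239704 < 3656158440062976? YES
  n = 569: C(569, 7) = 3692032389858348; 3692032389858348 < 3656158440062976? NO
  n = 570: C(570, 7) = 3737936877831720; 3737936877831720 < 3656158440062976? NO
  n = 571: C(571, 7) = 3784329711421830; 3784329711421830 < 3656158440062976? NO
The largest n with C(n, 7) < 3656158440062976 is n = 568 (where E[X] = 16882462760369/16926659444736 ≈ 0.9973889). Hence R_6(7) > 568, i.e. R_6(7) ≥ 569.

Largest n = 568; hence R_6(7) > 568.


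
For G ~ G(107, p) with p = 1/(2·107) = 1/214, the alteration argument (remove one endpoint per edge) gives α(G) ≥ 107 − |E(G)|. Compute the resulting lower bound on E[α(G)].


E[|E(G)|] = C(107, 2)·p = 5671 · (1/214) = 53/2.
E[α(G)] ≥ n − E[|E(G)|] = 107 − 53/2 = 161/2.
Numerically: ≈ 80.500.
(This is only a lower bound; the true E[α(G)] may be larger.)

E[α(G)] ≥ 161/2 ≈ 80.500.


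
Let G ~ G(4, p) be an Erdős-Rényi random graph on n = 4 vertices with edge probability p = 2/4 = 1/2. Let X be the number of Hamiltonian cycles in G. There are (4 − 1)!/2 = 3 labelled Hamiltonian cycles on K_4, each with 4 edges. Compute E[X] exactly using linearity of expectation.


K_4 has (4 − 1)!/2 = 3 labelled Hamiltonian cycles.
For each such Hamiltonian cycle H, let X_H = 1 if all 4 edges of H are present in G. Then P[X_H = 1] = p^{4} = (1/2)^{4} = 1/16.
By linearity of expectation: E[X] = Σ_H E[X_H] = 3 · p^{4} = 3 · 1/16 = 3/16.
Numerically: E[X] ≈ 0.1875.

E[X] = 3 · (1/2)^{4} = 3/16 ≈ 0.1875.


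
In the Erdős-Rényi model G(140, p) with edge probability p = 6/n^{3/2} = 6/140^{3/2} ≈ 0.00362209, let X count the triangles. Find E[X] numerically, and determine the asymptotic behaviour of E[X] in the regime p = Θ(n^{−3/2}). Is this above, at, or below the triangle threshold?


Number of potential triangles: C(140, 3) = 447580.
Each occurs with probability p³ ≈ (0.00362209)³ ≈ 4.75201268e-08.
By linearity: E[X] = C(140, 3)·p³ ≈ 447580 · 4.75201268e-08 ≈ 0.021269.
Since α = 3/2 > 1, p = c/n^{3/2} = o(1/n) is below the triangle threshold p ~ 1/n. Asymptotically E[X] ~ (c³/6)·n^{3(1−α)} = (6³/6)·n^{-1.5} → 0, so by Markov's inequality G has no triangles w.h.p.

E[X] ≈ 0.021269; in regime p = Θ(1/n^{3/2}) E[X] tends to 0 (below the triangle threshold p ~ 1/n).


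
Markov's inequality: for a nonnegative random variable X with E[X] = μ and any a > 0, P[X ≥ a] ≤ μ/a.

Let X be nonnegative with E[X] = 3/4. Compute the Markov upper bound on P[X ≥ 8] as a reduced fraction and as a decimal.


μ = E[X] = 3/4, a = 8.
Markov: P[X ≥ 8] ≤ μ/a = (3/4)/8 = 3/32.
Numerically: ≈ 0.0938.
(Since a = 8 > μ = 0.7500, the bound 3/32 is < 1 and informative.)

P[X ≥ 8] ≤ 3/32 ≈ 0.0938.


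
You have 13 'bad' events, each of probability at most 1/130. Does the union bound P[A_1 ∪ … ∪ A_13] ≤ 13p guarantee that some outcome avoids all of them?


Union bound: P[∪_{i=1}^{13} A_i] ≤ Σ_i P[A_i] ≤ 13·p = 13·(1/130) = 1/10.
Numerically: 1/10 ≈ 0.100.
Is 1/10 < 1? YES.
Since P[∪ A_i] ≤ 1/10 < 1, the complement has P[∩ A_i^c] ≥ 1 − 1/10 = 9/10 > 0, so some outcome avoids every A_i.

13·p = 1/10 ≈ 0.100; existence CERTIFIED by the union bound.


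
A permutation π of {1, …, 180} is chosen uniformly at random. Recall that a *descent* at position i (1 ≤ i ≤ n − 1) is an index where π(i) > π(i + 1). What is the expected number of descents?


Write X = Σ X_I over i = 1, …, 179, with X_I the indicator of one descent.
There are 179 indicators.
For each fixed i, the pair (π(i), π(i+1)) is a uniformly random ordered pair of distinct values from {1, …, 180}; by symmetry P[π(i) > π(i+1)] = 1/2.
By linearity: E[X] = 179 · (1/2) = (180 − 1) · (1/2) = 179/2 ≈ 89.500.

E[X] = 179/2 = 89.500.


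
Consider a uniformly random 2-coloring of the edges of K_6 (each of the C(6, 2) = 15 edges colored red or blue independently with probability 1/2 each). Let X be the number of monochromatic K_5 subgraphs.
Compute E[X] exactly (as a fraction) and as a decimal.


Let X = Σ_S X_S over the C(6, 5) = 6 subsets S of size 5, where X_S = 1 if the K_5 on S is monochromatic.
For a fixed S, the K_5 on S has C(5, 2) = 10 edges. P[all 10 edges red] = (1/2)^10, and likewise for blue, so P[monochromatic] = 2·(1/2)^10 = 2^{1 − 10} = 1/512.
By linearity: E[X] = C(6, 5) · 2^{1 − 10} = 6 · 1/512 = 3/256.
Numerically: E[X] ≈ 0.012.

E[X] = C(6,5)·2^(1−C(5,2)) = 3/256 ≈ 0.012.


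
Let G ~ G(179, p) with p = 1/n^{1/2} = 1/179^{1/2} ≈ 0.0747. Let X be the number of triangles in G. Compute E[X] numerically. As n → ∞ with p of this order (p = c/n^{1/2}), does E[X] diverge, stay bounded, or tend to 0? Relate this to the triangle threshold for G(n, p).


Number of potential triangles: C(179, 3) = 939929.
Each occurs with probability p³ ≈ (0.0747)³ ≈ 4.17562e-04.
By linearity: E[X] = C(179, 3)·p³ ≈ 939929 · 4.17562e-04 ≈ 392.478.
Since α = 1/2 < 1, p = c/n^{1/2} ≫ 1/n is above the triangle threshold p ~ 1/n. Asymptotically E[X] ~ (c³/6)·n^{3(1−α)} = (1³/6)·n^{1.5} → ∞; triangles are abundant w.h.p.

E[X] ≈ 392.478; in regime p = Θ(1/n^{1/2}) E[X] diverges (above the triangle threshold p ~ 1/n).


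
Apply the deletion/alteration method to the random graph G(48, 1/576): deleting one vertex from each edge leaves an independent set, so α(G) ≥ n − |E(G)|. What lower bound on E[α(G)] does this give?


E[|E(G)|] = C(48, 2)·p = 1128 · (1/576) = 47/24.
E[α(G)] ≥ n − E[|E(G)|] = 48 − 47/24 = 1105/24.
Numerically: ≈ 46.041667.
(This is only a lower bound; the true E[α(G)] may be larger.)

E[α(G)] ≥ 1105/24 ≈ 46.041667.


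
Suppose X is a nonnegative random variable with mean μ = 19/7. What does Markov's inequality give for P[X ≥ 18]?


μ = E[X] = 19/7, a = 18.
Markov: P[X ≥ 18] ≤ μ/a = (19/7)/18 = 19/126.
Numerically: ≈ 0.150794.
(Since a = 18 > μ = 2.714286, the bound 19/126 is < 1 and informative.)

P[X ≥ 18] ≤ 19/126 ≈ 0.150794.


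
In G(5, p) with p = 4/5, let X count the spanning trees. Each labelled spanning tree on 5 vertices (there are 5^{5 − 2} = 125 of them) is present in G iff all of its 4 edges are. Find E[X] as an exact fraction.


K_5 has 5^{5 − 2} = 125 labelled spanning trees.
For each such spanning tree H, let X_H = 1 if all 4 edges of H are present in G. Then P[X_H = 1] = p^{4} = (4/5)^{4} = 256/625.
Summing the indicators: E[X] = Σ_H E[X_H] = 125 · p^{4} = 125 · 256/625 = 256/5.
Numerically: E[X] ≈ 51.2.

E[X] = 125 · (4/5)^{4} = 256/5 ≈ 51.2.


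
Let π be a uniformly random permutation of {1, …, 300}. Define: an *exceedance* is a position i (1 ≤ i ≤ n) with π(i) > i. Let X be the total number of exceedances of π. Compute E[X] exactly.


Write X = Σ_{i=1}^{300} X_i, where X_i = 1_{π(i) > i}.
For each fixed i, π(i) is uniform over {1, …, 300} (marginal of a uniform permutation), so P[π(i) > i] = (n − i)/n. Summing: Σ_{i=1}^{300} (n − i)/n = (0 + 1 + … + 299)/300 = 300(300 − 1)/(2·300) = (300 − 1)/2.
Hence E[X] = Σ_{i=1}^{300} (300 − i)/300 = 299/2 ≈ 149.500.

E[X] = 299/2 = 149.500.


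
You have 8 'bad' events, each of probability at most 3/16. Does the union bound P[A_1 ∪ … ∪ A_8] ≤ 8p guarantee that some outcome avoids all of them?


Union bound: P[∪_{i=1}^{8} A_i] ≤ Σ_i P[A_i] ≤ 8·p = 8·(3/16) = 3/2.
Numerically: 3/2 ≈ 1.500.
Is 3/2 < 1? NO.
Since the bound 3/2 is ≥ 1, the union bound is uninformative here; it does NOT by itself certify existence.

8·p = 3/2 ≈ 1.500; existence NOT certified by the union bound.


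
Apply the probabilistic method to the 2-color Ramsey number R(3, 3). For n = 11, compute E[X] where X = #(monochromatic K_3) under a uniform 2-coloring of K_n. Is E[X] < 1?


E[X] = C(11, 3) · 2^{1 − 3} = 165 · 2^{−2} = 165/4.
As a reduced fraction: E[X] = 165/4 ≈ 41.2500000.
Is E[X] < 1? NO.
Since E[X] ≥ 1, the first-moment bound is inconclusive at n = 11; it does NOT by itself certify R(3, 3) > 11.

E[X] = 165/4 ≈ 41.2500000; E[X] ≥ 1; first-moment method inconclusive here.


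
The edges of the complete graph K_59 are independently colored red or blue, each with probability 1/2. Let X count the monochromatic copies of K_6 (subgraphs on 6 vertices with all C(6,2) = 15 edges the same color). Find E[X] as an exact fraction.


Let X = Σ_S X_S over the C(59, 6) = 45057474 subsets S of size 6, where X_S = 1 if the K_6 on S is monochromatic.
For a fixed S, the K_6 on S has C(6, 2) = 15 edges. P[all 15 edges red] = (1/2)^15, and likewise for blue, so P[monochromatic] = 2·(1/2)^15 = 2^{1 − 15} = 1/16384.
By linearity: E[X] = C(59, 6) · 2^{1 − 15} = 45057474 · 1/16384 = 22528737/8192.
Numerically: E[X] ≈ 2750.0900.

E[X] = C(59,6)·2^(1−C(6,2)) = 22528737/8192 ≈ 2750.0900.


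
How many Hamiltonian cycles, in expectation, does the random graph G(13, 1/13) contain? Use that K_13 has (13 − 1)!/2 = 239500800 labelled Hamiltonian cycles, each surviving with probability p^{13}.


K_13 has (13 − 1)!/2 = 239500800 labelled Hamiltonian cycles.
For each such Hamiltonian cycle H, let X_H = 1 if all 13 edges of H are present in G. Then P[X_H = 1] = p^{13} = (1/13)^{13} = 1/302875106592253.
By linearity of expectation: E[X] = Σ_H E[X_H] = 239500800 · p^{13} = 239500800 · 1/302875106592253 = 239500800/302875106592253.
Numerically: E[X] ≈ 7.908e-07.

E[X] = 239500800 · (1/13)^{13} = 239500800/302875106592253 ≈ 7.908e-07.


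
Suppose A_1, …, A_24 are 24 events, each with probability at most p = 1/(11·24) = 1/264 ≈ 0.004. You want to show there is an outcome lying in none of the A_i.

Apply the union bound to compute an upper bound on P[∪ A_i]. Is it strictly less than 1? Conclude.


Union bound: P[∪_{i=1}^{24} A_i] ≤ Σ_i P[A_i] ≤ 24·p = 24·(1/264) = 1/11.
Numerically: 1/11 ≈ 0.091.
Is 1/11 < 1? YES.
Since P[∪ A_i] ≤ 1/11 < 1, the complement has P[∩ A_i^c] ≥ 1 − 1/11 = 10/11 > 0, so some outcome avoids every A_i.

24·p = 1/11 ≈ 0.091; existence CERTIFIED by the union bound.


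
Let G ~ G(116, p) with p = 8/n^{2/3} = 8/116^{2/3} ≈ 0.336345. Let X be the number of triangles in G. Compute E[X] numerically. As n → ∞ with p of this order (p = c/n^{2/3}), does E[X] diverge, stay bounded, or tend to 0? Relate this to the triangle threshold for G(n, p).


Number of potential triangles: C(116, 3) = 253460.
Each occurs with probability p³ ≈ (0.336345)³ ≈ 3.80499405e-02.
By linearity: E[X] = C(116, 3)·p³ ≈ 253460 · 3.80499405e-02 ≈ 9644.137931.
Since α = 2/3 < 1, p = c/n^{2/3} ≫ 1/n is above the triangle threshold p ~ 1/n. Asymptotically E[X] ~ (c³/6)·n^{3(1−α)} = (8³/6)·n^{1} → ∞; triangles are abundant w.h.p.

E[X] ≈ 9644.137931; in regime p = Θ(1/n^{2/3}) E[X] diverges (above the triangle threshold p ~ 1/n).


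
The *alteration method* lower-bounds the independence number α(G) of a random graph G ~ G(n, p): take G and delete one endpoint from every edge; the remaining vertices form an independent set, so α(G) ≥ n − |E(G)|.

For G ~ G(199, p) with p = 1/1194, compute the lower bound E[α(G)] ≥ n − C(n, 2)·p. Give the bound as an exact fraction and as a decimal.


E[|E(G)|] = C(199, 2)·p = 19701 · (1/1194) = 33/2.
E[α(G)] ≥ n − E[|E(G)|] = 199 − 33/2 = 365/2.
Numerically: ≈ 182.50000.
(This is only a lower bound; the true E[α(G)] may be larger.)

E[α(G)] ≥ 365/2 ≈ 182.50000.


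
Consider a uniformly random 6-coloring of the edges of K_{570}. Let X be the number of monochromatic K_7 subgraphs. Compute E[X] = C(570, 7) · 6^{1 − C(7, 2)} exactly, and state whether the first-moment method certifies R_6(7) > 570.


E[X] = C(570, 7) · 6^{1 − 21} = 3737936877831720 · 6^{−20} = 3737936877831720/3656158440062976.
As a reduced fraction: E[X] = 5768421107765/5642219814912 ≈ 1.022367.
Is E[X] < 1? NO.
Since E[X] ≥ 1, the first-moment bound is inconclusive at n = 570; it does NOT by itself certify R_6(7) > 570.

E[X] = 5768421107765/5642219814912 ≈ 1.022367; E[X] ≥ 1; first-moment method inconclusive here.


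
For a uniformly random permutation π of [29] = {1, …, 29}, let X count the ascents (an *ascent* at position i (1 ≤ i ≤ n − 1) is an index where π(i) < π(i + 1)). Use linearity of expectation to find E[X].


Write X = Σ X_I over i = 1, …, 28, with X_I the indicator of one ascent.
There are 28 indicators.
For each fixed i, the pair (π(i), π(i+1)) is a uniformly random ordered pair of distinct values from {1, …, 29}; by symmetry P[π(i) < π(i+1)] = 1/2.
By linearity: E[X] = 28 · (1/2) = (29 − 1) · (1/2) = 14 ≈ 14.0000.

E[X] = 14 = 14.0000.


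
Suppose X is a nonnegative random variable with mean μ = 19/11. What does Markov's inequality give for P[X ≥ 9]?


μ = E[X] = 19/11, a = 9.
Markov: P[X ≥ 9] ≤ μ/a = (19/11)/9 = 19/99.
Numerically: ≈ 0.19192.
(Since a = 9 > μ = 1.72727, the bound 19/99 is < 1 and informative.)

P[X ≥ 9] ≤ 19/99 ≈ 0.19192.


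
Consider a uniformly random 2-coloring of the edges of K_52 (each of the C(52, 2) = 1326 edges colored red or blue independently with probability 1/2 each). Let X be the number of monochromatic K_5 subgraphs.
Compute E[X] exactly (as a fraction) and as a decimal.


Let X = Σ_S X_S over the C(52, 5) = 2598960 subsets S of size 5, where X_S = 1 if the K_5 on S is monochromatic.
For a fixed S, the K_5 on S has C(5, 2) = 10 edges. P[all 10 edges red] = (1/2)^10, and likewise for blue, so P[monochromatic] = 2·(1/2)^10 = 2^{1 − 10} = 1/512.
Summing: E[X] = C(52, 5) · 2^{1 − 10} = 2598960 · 1/512 = 162435/32.
Numerically: E[X] ≈ 5076.0938.

E[X] = C(52,5)·2^(1−C(5,2)) = 162435/32 ≈ 5076.0938.


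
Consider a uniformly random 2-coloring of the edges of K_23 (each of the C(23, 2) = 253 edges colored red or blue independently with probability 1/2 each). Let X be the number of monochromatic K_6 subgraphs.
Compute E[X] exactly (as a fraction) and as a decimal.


Let X = Σ_S X_S over the C(23, 6) = 100947 subsets S of size 6, where X_S = 1 if the K_6 on S is monochromatic.
For a fixed S, the K_6 on S has C(6, 2) = 15 edges. P[all 15 edges red] = (1/2)^15, and likewise for blue, so P[monochromatic] = 2·(1/2)^15 = 2^{1 − 15} = 1/16384.
By linearity of expectation: E[X] = C(23, 6) · 2^{1 − 15} = 100947 · 1/16384 = 100947/16384.
Numerically: E[X] ≈ 6.1613.

E[X] = C(23,6)·2^(1−C(6,2)) = 100947/16384 ≈ 6.1613.


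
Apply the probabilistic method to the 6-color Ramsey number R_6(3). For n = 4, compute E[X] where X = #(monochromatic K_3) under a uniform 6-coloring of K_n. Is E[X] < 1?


E[X] = C(4, 3) · 6^{1 − 3} = 4 · 6^{−2} = 4/36.
As a reduced fraction: E[X] = 1/9 ≈ 0.111111.
Is E[X] < 1? YES.
Since E[X] < 1, there exists a 6-coloring of K_{4} with no monochromatic K_3; hence R_6(3) > 4.

E[X] = 1/9 ≈ 0.111111; E[X] < 1, so R_6(3) > 4.


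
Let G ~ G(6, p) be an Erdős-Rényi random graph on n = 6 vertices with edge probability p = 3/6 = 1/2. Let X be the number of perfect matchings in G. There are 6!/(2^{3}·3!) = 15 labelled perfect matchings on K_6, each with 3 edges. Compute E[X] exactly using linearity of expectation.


K_6 has 6!/(2^{3}·3!) = 15 labelled perfect matchings.
For each such perfect matching H, let X_H = 1 if all 3 edges of H are present in G. Then P[X_H = 1] = p^{3} = (1/2)^{3} = 1/8.
Summing the indicators: E[X] = Σ_H E[X_H] = 15 · p^{3} = 15 · 1/8 = 15/8.
Numerically: E[X] ≈ 1.875.

E[X] = 15 · (1/2)^{3} = 15/8 ≈ 1.875.


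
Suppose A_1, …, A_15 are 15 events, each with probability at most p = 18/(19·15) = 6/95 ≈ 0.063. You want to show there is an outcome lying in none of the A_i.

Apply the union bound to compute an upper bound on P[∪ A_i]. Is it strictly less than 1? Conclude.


Union bound: P[∪_{i=1}^{15} A_i] ≤ Σ_i P[A_i] ≤ 15·p = 15·(6/95) = 18/19.
Numerically: 18/19 ≈ 0.947.
Is 18/19 < 1? YES.
Since P[∪ A_i] ≤ 18/19 < 1, the complement has P[∩ A_i^c] ≥ 1 − 18/19 = 1/19 > 0, so some outcome avoids every A_i.

15·p = 18/19 ≈ 0.947; existence CERTIFIED by the union bound.


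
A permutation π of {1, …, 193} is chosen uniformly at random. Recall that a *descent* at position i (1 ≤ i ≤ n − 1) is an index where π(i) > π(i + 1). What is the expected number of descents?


Write X = Σ X_I over i = 1, …, 192, with X_I the indicator of one descent.
There are 192 indicators.
For each fixed i, the pair (π(i), π(i+1)) is a uniformly random ordered pair of distinct values from {1, …, 193}; by symmetry P[π(i) > π(i+1)] = 1/2.
By linearity: E[X] = 192 · (1/2) = (193 − 1) · (1/2) = 96 ≈ 96.000.

E[X] = 96 = 96.000.


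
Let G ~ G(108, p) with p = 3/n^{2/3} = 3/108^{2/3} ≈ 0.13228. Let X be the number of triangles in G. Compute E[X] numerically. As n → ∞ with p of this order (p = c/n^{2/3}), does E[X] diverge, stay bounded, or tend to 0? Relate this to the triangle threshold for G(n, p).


Number of potential triangles: C(108, 3) = 204156.
Each occurs with probability p³ ≈ (0.13228)³ ≈ 2.3148148e-03.
By linearity: E[X] = C(108, 3)·p³ ≈ 204156 · 2.3148148e-03 ≈ 472.58333.
Since α = 2/3 < 1, p = c/n^{2/3} ≫ 1/n is above the triangle threshold p ~ 1/n. Asymptotically E[X] ~ (c³/6)·n^{3(1−α)} = (3³/6)·n^{1} → ∞; triangles are abundant w.h.p.

E[X] ≈ 472.58333; in regime p = Θ(1/n^{2/3}) E[X] diverges (above the triangle threshold p ~ 1/n).


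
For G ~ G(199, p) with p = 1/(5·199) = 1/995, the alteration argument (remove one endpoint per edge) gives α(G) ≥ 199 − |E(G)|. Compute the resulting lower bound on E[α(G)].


E[|E(G)|] = C(199, 2)·p = 19701 · (1/995) = 99/5.
E[α(G)] ≥ n − E[|E(G)|] = 199 − 99/5 = 896/5.
Numerically: ≈ 179.200000.
(This is only a lower bound; the true E[α(G)] may be larger.)

E[α(G)] ≥ 896/5 ≈ 179.200000.


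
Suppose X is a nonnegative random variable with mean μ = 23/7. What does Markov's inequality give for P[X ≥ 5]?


μ = E[X] = 23/7, a = 5.
Markov: P[X ≥ 5] ≤ μ/a = (23/7)/5 = 23/35.
Numerically: ≈ 0.65714.
(Since a = 5 > μ = 3.28571, the bound 23/35 is < 1 and informative.)

P[X ≥ 5] ≤ 23/35 ≈ 0.65714.
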